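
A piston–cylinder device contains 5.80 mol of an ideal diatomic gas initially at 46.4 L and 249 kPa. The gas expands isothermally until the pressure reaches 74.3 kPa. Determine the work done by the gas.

T₁ = P₁V₁/(nR) = 249×46.4/(5.80×8.314) = 240 K.
Isothermal: T stays 240 K; PV = const ⇒ V₂ = 155 L, P₂ = 74.3 kPa.
W = nRT ln(V₂/V₁) = 5.80×8.314×240×ln(3.35) = 14000 J.

14000 J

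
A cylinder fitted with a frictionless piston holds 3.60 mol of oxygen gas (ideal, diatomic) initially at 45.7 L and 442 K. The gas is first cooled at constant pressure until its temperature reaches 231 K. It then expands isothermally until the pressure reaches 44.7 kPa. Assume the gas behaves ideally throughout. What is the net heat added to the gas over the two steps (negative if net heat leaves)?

-9190 J

P₁ = nRT₁/V₁ = 3.60×8.314×442/45.7 = 289 kPa.
Step 1 — Isobaric: P stays 289 kPa; V/T = const ⇒ T₂ = 231 K, V₂ = 23.9 L.
W = PΔV = 289×(23.9−45.7) kPa·L = -6320 J.
ΔU = nCvΔT = 3.60×20.8×(231−442) = -15800 J.
Q = ΔU + W = nCpΔT = -22100 J.
State after step 1: P = 289 kPa, V = 23.9 L, T = 231 K.
Step 2 — Isothermal: T stays 231 K; PV = const ⇒ V₂ = 155 L, P₂ = 44.7 kPa.
ΔU = 0 (ideal gas, T constant).
W = nRT ln(V₂/V₁) = 3.60×8.314×231×ln(6.48) = 12900 J.
Q = ΔU + W = 12900 J.
Net over both steps: W = 6600 J, Q = -9190 J, ΔU = -15800 J.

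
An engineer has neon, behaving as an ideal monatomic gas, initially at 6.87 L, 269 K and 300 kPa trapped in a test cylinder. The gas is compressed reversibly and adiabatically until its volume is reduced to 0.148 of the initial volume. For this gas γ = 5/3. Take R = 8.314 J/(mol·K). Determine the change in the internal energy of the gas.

7960 J

n = P₁V₁/(RT₁) = 300×6.87/(8.314×269) = 0.922 mol.
Adiabatic: TV^(γ−1) = const ⇒ T₂ = 269×(6.76)^0.667 = 961 K; PV^γ = const ⇒ P₂ = 7240 kPa.
For an ideal gas ΔU = nCvΔT with Cv = (3/2)R = 12.5 J/(mol·K).
ΔU = 0.922×12.5×(961−269) = 7960 J.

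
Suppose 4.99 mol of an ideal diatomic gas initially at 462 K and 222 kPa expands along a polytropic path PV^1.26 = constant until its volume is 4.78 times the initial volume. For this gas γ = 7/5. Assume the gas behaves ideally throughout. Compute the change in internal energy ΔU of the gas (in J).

V₁ = nRT₁/P₁ = 4.99×8.314×462/222 = 86.3 L.
Polytropic n=1.26: T₂ = T₁(V₁/V₂)^(n−1) = 462×(0.209)^0.26 = 308 K; P₂ = P₁(V₁/V₂)^n = 30.9 kPa.
For an ideal gas ΔU = nCvΔT with Cv = (5/2)R = 20.8 J/(mol·K).
ΔU = 4.99×20.8×(308−462) = -16000 J.

-16000 J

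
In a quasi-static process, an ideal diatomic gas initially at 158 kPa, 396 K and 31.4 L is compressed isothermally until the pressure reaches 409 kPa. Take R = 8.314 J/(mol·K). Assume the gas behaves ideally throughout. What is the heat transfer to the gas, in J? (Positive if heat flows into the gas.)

n = P₁V₁/(RT₁) = 158×31.4/(8.314×396) = 1.51 mol.
Isothermal: T stays 396 K; PV = const ⇒ V₂ = 12.1 L, P₂ = 409 kPa.
ΔU = 0 (ideal gas, T constant).
W = nRT ln(V₂/V₁) = 1.51×8.314×396×ln(0.386) = -4720 J.
Q = ΔU + W = -4720 J.

-4720 J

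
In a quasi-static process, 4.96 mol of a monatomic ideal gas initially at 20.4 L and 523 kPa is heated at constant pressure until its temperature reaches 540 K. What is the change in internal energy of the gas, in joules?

T₁ = P₁V₁/(nR) = 523×20.4/(4.96×8.314) = 259 K.
Isobaric: P stays 523 kPa; V/T = const ⇒ T₂ = 540 K, V₂ = 42.6 L.
For an ideal gas ΔU = nCvΔT with Cv = (3/2)R = 12.5 J/(mol·K).
ΔU = 4.96×12.5×(540−259) = 17400 J.

17400 J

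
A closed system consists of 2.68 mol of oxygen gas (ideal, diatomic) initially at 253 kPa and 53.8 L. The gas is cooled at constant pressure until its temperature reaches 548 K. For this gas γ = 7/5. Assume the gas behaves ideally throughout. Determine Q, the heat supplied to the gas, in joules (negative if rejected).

-4900 J

T₁ = P₁V₁/(nR) = 253×53.8/(2.68×8.314) = 611 K.
Isobaric: P stays 253 kPa; V/T = const ⇒ T₂ = 548 K, V₂ = 48.3 L.
W = PΔV = 253×(48.3−53.8) kPa·L = -1400 J.
ΔU = nCvΔT = 2.68×20.8×(548−611) = -3500 J.
Q = ΔU + W = nCpΔT = -4900 J.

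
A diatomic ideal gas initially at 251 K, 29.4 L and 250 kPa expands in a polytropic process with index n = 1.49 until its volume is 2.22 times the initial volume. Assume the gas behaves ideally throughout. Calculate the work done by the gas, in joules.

4850 J

n = P₁V₁/(RT₁) = 250×29.4/(8.314×251) = 3.52 mol.
Polytropic n=1.49: T₂ = T₁(V₁/V₂)^(n−1) = 251×(0.450)^0.49 = 170 K; P₂ = P₁(V₁/V₂)^n = 76.2 kPa.
W = (P₁V₁−P₂V₂)/(n−1) = (250×29.4−76.2×65.3)/0.49 = 4850 J.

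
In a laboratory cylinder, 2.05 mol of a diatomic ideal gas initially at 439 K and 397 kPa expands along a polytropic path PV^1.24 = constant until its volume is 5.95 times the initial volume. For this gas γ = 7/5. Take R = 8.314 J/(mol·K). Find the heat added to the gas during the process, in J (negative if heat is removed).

4340 J

V₁ = nRT₁/P₁ = 2.05×8.314×439/397 = 18.8 L.
Polytropic n=1.24: T₂ = T₁(V₁/V₂)^(n−1) = 439×(0.168)^0.24 = 286 K; P₂ = P₁(V₁/V₂)^n = 43.5 kPa.
W = (P₁V₁−P₂V₂)/(n−1) = (397×18.8−43.5×112)/0.24 = 10900 J.
ΔU = nCvΔT = 2.05×20.8×(286−439) = -6510 J.
Q = ΔU + W = 4340 J.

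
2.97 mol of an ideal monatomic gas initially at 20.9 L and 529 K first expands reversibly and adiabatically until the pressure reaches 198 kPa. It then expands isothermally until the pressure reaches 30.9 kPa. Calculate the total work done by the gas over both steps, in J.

22500 J

P₁ = nRT₁/V₁ = 2.97×8.314×529/20.9 = 625 kPa.
Step 1 — Adiabatic: T₂/T₁ = (P₂/P₁)^((γ−1)/γ) ⇒ T₂ = 529×(0.317)^0.400 = 334 K; V₂ = 41.7 L.
ΔU = nCvΔT = 2.97×12.5×(334−529) = -7220 J.
Q = 0 for an adiabatic process, so W = −ΔU = 7220 J.
State after step 1: P = 198 kPa, V = 41.7 L, T = 334 K.
Step 2 — Isothermal: T stays 334 K; PV = const ⇒ V₂ = 267 L, P₂ = 30.9 kPa.
ΔU = 0 (ideal gas, T constant).
W = nRT ln(V₂/V₁) = 2.97×8.314×334×ln(6.41) = 15300 J.
Q = ΔU + W = 15300 J.
Net over both steps: W = 22500 J, Q = 15300 J, ΔU = -7220 J.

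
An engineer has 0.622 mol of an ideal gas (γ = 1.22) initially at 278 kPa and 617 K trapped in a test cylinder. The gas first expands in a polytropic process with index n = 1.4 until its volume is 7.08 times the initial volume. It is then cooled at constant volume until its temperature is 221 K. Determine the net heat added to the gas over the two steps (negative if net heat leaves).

V₁ = nRT₁/P₁ = 0.622×8.314×617/278 = 11.5 L.
Step 1 — Polytropic n=1.4: T₂ = T₁(V₁/V₂)^(n−1) = 617×(0.141)^0.40 = 282 K; P₂ = P₁(V₁/V₂)^n = 17.9 kPa.
W = (P₁V₁−P₂V₂)/(n−1) = (278×11.5−17.9×81.3)/0.40 = 4330 J.
ΔU = nCvΔT = 0.622×37.8×(282−617) = -7870 J.
Q = ΔU + W = -3540 J.
State after step 1: P = 17.9 kPa, V = 81.3 L, T = 282 K.
Step 2 — Isochoric: V stays 81.3 L; P/T = const ⇒ T₂ = 221 K, P₂ = 14.1 kPa.
W = 0 (no volume change).
ΔU = nCvΔT = 0.622×37.8×(221−282) = -1430 J.
Q = ΔU = -1430 J.
Net over both steps: W = 4330 J, Q = -4980 J, ΔU = -9310 J.

-4980 J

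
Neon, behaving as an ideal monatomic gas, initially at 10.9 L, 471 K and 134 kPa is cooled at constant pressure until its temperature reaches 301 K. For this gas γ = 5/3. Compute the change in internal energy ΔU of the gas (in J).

-791 J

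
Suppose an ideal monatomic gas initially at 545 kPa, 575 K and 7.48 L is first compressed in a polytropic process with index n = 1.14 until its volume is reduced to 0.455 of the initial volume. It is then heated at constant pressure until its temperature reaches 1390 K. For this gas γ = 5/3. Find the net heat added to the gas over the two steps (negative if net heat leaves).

n = P₁V₁/(RT₁) = 545×7.48/(8.314×575) = 0.853 mol.
Step 1 — Polytropic n=1.14: T₂ = T₁(V₁/V₂)^(n−1) = 575×(2.20)^0.14 = 642 K; P₂ = P₁(V₁/V₂)^n = 1340 kPa.
W = (P₁V₁−P₂V₂)/(n−1) = (545×7.48−1340×3.40)/0.14 = -3390 J.
ΔU = nCvΔT = 0.853×12.5×(642−575) = 713 J.
Q = ΔU + W = -2680 J.
State after step 1: P = 1340 kPa, V = 3.40 L, T = 642 K.
Step 2 — Isobaric: P stays 1340 kPa; V/T = const ⇒ T₂ = 1390 K, V₂ = 7.37 L.
W = PΔV = 1340×(7.37−3.40) kPa·L = 5300 J.
ΔU = nCvΔT = 0.853×12.5×(1390−642) = 7950 J.
Q = ΔU + W = nCpΔT = 13300 J.
Net over both steps: W = 1910 J, Q = 10600 J, ΔU = 8670 J.

10600 J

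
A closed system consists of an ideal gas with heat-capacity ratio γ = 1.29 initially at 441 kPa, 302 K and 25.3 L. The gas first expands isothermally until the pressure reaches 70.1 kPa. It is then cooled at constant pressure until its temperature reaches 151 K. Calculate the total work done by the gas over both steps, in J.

n = P₁V₁/(RT₁) = 441×25.3/(8.314×302) = 4.44 mol.
Step 1 — Isothermal: T stays 302 K; PV = const ⇒ V₂ = 159 L, P₂ = 70.1 kPa.
ΔU = 0 (ideal gas, T constant).
W = nRT ln(V₂/V₁) = 4.44×8.314×302×ln(6.29) = 20500 J.
Q = ΔU + W = 20500 J.
State after step 1: P = 70.1 kPa, V = 159 L, T = 302 K.
Step 2 — Isobaric: P stays 70.1 kPa; V/T = const ⇒ T₂ = 151 K, V₂ = 79.6 L.
W = PΔV = 70.1×(79.6−159) kPa·L = -5580 J.
ΔU = nCvΔT = 4.44×28.7×(151−302) = -19200 J.
Q = ΔU + W = nCpΔT = -24800 J.
Net over both steps: W = 14900 J, Q = -4300 J, ΔU = -19200 J.

14900 J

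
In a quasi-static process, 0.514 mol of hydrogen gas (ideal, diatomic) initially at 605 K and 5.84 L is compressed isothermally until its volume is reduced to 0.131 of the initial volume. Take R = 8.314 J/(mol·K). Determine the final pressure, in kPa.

3380 kPa

P₁ = nRT₁/V₁ = 0.514×8.314×605/5.84 = 443 kPa.
Isothermal: T stays 605 K; PV = const ⇒ V₂ = 0.765 L, P₂ = 3380 kPa.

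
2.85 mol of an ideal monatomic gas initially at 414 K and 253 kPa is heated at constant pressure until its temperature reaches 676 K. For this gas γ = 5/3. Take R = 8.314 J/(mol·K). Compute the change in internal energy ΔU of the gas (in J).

V₁ = nRT₁/P₁ = 2.85×8.314×414/253 = 38.8 L.
Isobaric: P stays 253 kPa; V/T = const ⇒ T₂ = 676 K, V₂ = 63.3 L.
For an ideal gas ΔU = nCvΔT with Cv = (3/2)R = 12.5 J/(mol·K).
ΔU = 2.85×12.5×(676−414) = 9310 J.

9310 J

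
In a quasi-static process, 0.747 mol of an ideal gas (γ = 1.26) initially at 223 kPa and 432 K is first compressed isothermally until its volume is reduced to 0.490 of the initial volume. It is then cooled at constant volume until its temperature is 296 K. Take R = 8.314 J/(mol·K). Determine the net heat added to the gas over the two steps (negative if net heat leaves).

V₁ = nRT₁/P₁ = 0.747×8.314×432/223 = 12.0 L.
Step 1 — Isothermal: T stays 432 K; PV = const ⇒ V₂ = 5.90 L, P₂ = 455 kPa.
ΔU = 0 (ideal gas, T constant).
W = nRT ln(V₂/V₁) = 0.747×8.314×432×ln(0.490) = -1910 J.
Q = ΔU + W = -1910 J.
State after step 1: P = 455 kPa, V = 5.90 L, T = 432 K.
Step 2 — Isochoric: V stays 5.90 L; P/T = const ⇒ T₂ = 296 K, P₂ = 312 kPa.
W = 0 (no volume change).
ΔU = nCvΔT = 0.747×32.0×(296−432) = -3250 J.
Q = ΔU = -3250 J.
Net over both steps: W = -1910 J, Q = -5160 J, ΔU = -3250 J.

-5160 J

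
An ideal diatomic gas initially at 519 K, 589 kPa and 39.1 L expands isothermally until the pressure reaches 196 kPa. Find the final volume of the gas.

Isothermal: T stays 519 K; PV = const ⇒ V₂ = 117 L, P₂ = 196 kPa.

117 L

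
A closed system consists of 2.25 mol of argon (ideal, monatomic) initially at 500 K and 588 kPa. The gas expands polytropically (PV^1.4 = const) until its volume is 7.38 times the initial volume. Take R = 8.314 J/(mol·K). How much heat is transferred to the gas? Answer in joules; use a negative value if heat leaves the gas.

V₁ = nRT₁/P₁ = 2.25×8.314×500/588 = 15.9 L.
Polytropic n=1.4: T₂ = T₁(V₁/V₂)^(n−1) = 500×(0.136)^0.40 = 225 K; P₂ = P₁(V₁/V₂)^n = 35.8 kPa.
W = (P₁V₁−P₂V₂)/(n−1) = (588×15.9−35.8×117)/0.40 = 12900 J.
ΔU = nCvΔT = 2.25×12.5×(225−500) = -7720 J.
Q = ΔU + W = 5150 J.

5150 J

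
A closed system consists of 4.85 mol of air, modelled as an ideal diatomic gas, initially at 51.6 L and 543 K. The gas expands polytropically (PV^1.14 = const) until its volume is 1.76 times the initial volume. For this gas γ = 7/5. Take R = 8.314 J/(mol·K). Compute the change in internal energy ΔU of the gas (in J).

P₁ = nRT₁/V₁ = 4.85×8.314×543/51.6 = 424 kPa.
Polytropic n=1.14: T₂ = T₁(V₁/V₂)^(n−1) = 543×(0.568)^0.14 = 502 K; P₂ = P₁(V₁/V₂)^n = 223 kPa.
For an ideal gas ΔU = nCvΔT with Cv = (5/2)R = 20.8 J/(mol·K).
ΔU = 4.85×20.8×(502−543) = -4170 J.

-4170 J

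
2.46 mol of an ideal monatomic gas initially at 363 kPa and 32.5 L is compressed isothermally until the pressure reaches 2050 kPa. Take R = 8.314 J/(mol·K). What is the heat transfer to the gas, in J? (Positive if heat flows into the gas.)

-20400 J

T₁ = P₁V₁/(nR) = 363×32.5/(2.46×8.314) = 577 K.
Isothermal: T stays 577 K; PV = const ⇒ V₂ = 5.75 L, P₂ = 2050 kPa.
ΔU = 0 (ideal gas, T constant).
W = nRT ln(V₂/V₁) = 2.46×8.314×577×ln(0.177) = -20400 J.
Q = ΔU + W = -20400 J.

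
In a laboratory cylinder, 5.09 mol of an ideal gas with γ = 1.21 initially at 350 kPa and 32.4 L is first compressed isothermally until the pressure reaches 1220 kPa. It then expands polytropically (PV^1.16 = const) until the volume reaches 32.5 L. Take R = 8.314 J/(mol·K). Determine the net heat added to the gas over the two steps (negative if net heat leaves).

T₁ = P₁V₁/(nR) = 350×32.4/(5.09×8.314) = 268 K.
Step 1 — Isothermal: T stays 268 K; PV = const ⇒ V₂ = 9.30 L, P₂ = 1220 kPa.
ΔU = 0 (ideal gas, T constant).
W = nRT ln(V₂/V₁) = 5.09×8.314×268×ln(0.287) = -14200 J.
Q = ΔU + W = -14200 J.
State after step 1: P = 1220 kPa, V = 9.30 L, T = 268 K.
Step 2 — Polytropic n=1.16: T₂ = T₁(V₁/V₂)^(n−1) = 268×(0.286)^0.16 = 219 K; P₂ = P₁(V₁/V₂)^n = 286 kPa.
W = (P₁V₁−P₂V₂)/(n−1) = (1220×9.30−286×32.5)/0.16 = 12900 J.
ΔU = nCvΔT = 5.09×39.6×(219−268) = -9800 J.
Q = ΔU + W = 3060 J.
Net over both steps: W = -1300 J, Q = -11100 J, ΔU = -9800 J.

-11100 J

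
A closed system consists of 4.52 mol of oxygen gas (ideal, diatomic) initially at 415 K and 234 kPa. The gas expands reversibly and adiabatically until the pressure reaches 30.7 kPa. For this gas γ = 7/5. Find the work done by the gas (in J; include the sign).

17200 J

V₁ = nRT₁/P₁ = 4.52×8.314×415/234 = 66.6 L.
Adiabatic: T₂/T₁ = (P₂/P₁)^((γ−1)/γ) ⇒ T₂ = 415×(0.131)^0.286 = 232 K; V₂ = 284 L.
ΔU = nCvΔT = 4.52×20.8×(232−415) = -17200 J.
Q = 0 for an adiabatic process, so W = −ΔU = 17200 J.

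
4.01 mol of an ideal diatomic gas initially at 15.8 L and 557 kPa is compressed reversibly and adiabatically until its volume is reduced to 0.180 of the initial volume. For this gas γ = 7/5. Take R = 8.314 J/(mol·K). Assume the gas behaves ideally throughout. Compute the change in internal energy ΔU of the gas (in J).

T₁ = P₁V₁/(nR) = 557×15.8/(4.01×8.314) = 264 K.
Adiabatic: TV^(γ−1) = const ⇒ T₂ = 264×(5.56)^0.400 = 524 K; PV^γ = const ⇒ P₂ = 6140 kPa.
For an ideal gas ΔU = nCvΔT with Cv = (5/2)R = 20.8 J/(mol·K).
ΔU = 4.01×20.8×(524−264) = 21700 J.

21700 J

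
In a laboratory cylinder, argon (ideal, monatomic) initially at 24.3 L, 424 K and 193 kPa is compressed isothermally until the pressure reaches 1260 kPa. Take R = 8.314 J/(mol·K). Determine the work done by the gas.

-8800 J

n = P₁V₁/(RT₁) = 193×24.3/(8.314×424) = 1.33 mol.
Isothermal: T stays 424 K; PV = const ⇒ V₂ = 3.72 L, P₂ = 1260 kPa.
W = nRT ln(V₂/V₁) = 1.33×8.314×424×ln(0.153) = -8800 J.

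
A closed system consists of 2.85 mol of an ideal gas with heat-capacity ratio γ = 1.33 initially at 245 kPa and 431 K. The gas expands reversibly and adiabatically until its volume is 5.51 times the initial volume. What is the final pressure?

25.3 kPa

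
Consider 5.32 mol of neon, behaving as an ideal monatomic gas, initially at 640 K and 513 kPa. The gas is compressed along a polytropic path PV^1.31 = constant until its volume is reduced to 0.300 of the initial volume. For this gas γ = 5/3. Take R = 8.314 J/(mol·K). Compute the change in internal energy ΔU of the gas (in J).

V₁ = nRT₁/P₁ = 5.32×8.314×640/513 = 55.2 L.
Polytropic n=1.31: T₂ = T₁(V₁/V₂)^(n−1) = 640×(3.33)^0.31 = 930 K; P₂ = P₁(V₁/V₂)^n = 2480 kPa.
For an ideal gas ΔU = nCvΔT with Cv = (3/2)R = 12.5 J/(mol·K).
ΔU = 5.32×12.5×(930−640) = 19200 J.

19200 J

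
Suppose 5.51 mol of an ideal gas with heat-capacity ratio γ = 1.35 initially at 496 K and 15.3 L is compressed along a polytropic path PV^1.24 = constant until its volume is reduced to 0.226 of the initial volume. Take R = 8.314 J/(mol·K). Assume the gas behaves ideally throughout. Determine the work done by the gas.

P₁ = nRT₁/V₁ = 5.51×8.314×496/15.3 = 1490 kPa.
Polytropic n=1.24: T₂ = T₁(V₁/V₂)^(n−1) = 496×(4.42)^0.24 = 709 K; P₂ = P₁(V₁/V₂)^n = 9390 kPa.
W = (P₁V₁−P₂V₂)/(n−1) = (1490×15.3−9390×3.46)/0.24 = -40600 J.

-40600 J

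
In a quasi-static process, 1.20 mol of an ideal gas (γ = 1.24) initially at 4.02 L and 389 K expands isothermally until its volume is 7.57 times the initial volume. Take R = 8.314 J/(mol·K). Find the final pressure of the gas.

P₁ = nRT₁/V₁ = 1.20×8.314×389/4.02 = 965 kPa.
Isothermal: T stays 389 K; PV = const ⇒ V₂ = 30.4 L, P₂ = 128 kPa.

128 kPa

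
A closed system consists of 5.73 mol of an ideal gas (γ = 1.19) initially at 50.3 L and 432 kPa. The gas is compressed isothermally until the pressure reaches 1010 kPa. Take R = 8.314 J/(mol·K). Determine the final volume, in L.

T₁ = P₁V₁/(nR) = 432×50.3/(5.73×8.314) = 456 K.
Isothermal: T stays 456 K; PV = const ⇒ V₂ = 21.5 L, P₂ = 1010 kPa.

21.5 L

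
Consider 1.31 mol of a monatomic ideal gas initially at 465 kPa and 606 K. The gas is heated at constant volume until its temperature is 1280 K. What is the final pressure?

982 kPa

V₁ = nRT₁/P₁ = 1.31×8.314×606/465 = 14.2 L.
Isochoric: V stays 14.2 L; P/T = const ⇒ T₂ = 1280 K, P₂ = 982 kPa.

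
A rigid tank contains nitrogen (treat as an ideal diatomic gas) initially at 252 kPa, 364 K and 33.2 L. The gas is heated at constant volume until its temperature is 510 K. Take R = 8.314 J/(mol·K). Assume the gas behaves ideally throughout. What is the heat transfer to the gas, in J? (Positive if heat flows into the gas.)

n = P₁V₁/(RT₁) = 252×33.2/(8.314×364) = 2.76 mol.
Isochoric: V stays 33.2 L; P/T = const ⇒ T₂ = 510 K, P₂ = 353 kPa.
W = 0 (no volume change).
ΔU = nCvΔT = 2.76×20.8×(510−364) = 8390 J.
Q = ΔU = 8390 J.

8390 J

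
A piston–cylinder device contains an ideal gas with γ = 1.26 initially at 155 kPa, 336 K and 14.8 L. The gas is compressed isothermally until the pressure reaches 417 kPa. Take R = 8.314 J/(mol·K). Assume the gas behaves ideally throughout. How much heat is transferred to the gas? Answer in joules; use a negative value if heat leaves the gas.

n = P₁V₁/(RT₁) = 155×14.8/(8.314×336) = 0.821 mol.
Isothermal: T stays 336 K; PV = const ⇒ V₂ = 5.50 L, P₂ = 417 kPa.
ΔU = 0 (ideal gas, T constant).
W = nRT ln(V₂/V₁) = 0.821×8.314×336×ln(0.372) = -2270 J.
Q = ΔU + W = -2270 J.

-2270 J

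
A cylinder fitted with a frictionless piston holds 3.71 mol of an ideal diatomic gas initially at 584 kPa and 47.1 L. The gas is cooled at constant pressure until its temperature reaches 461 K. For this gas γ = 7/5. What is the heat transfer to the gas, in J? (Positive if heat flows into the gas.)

-46500 J

T₁ = P₁V₁/(nR) = 584×47.1/(3.71×8.314) = 892 K.
Isobaric: P stays 584 kPa; V/T = const ⇒ T₂ = 461 K, V₂ = 24.3 L.
W = PΔV = 584×(24.3−47.1) kPa·L = -13300 J.
ΔU = nCvΔT = 3.71×20.8×(461−892) = -33200 J.
Q = ΔU + W = nCpΔT = -46500 J.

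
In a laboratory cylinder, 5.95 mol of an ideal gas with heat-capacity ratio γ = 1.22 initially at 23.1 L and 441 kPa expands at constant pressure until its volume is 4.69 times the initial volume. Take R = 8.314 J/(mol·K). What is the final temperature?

966 K

T₁ = P₁V₁/(nR) = 441×23.1/(5.95×8.314) = 206 K.
Isobaric: P stays 441 kPa; V/T = const ⇒ T₂ = 966 K, V₂ = 108 L.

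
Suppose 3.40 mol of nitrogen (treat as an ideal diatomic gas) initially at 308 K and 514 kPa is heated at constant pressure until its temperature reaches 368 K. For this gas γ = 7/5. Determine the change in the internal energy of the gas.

V₁ = nRT₁/P₁ = 3.40×8.314×308/514 = 16.9 L.
Isobaric: P stays 514 kPa; V/T = const ⇒ T₂ = 368 K, V₂ = 20.2 L.
For an ideal gas ΔU = nCvΔT with Cv = (5/2)R = 20.8 J/(mol·K).
ΔU = 3.40×20.8×(368−308) = 4240 J.

4240 J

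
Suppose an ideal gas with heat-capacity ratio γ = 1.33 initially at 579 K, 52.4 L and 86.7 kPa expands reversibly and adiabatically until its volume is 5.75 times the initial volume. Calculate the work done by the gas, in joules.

6040 J

n = P₁V₁/(RT₁) = 86.7×52.4/(8.314×579) = 0.944 mol.
Adiabatic: TV^(γ−1) = const ⇒ T₂ = 579×(0.174)^0.330 = 325 K; PV^γ = const ⇒ P₂ = 8.47 kPa.
ΔU = nCvΔT = 0.944×25.2×(325−579) = -6040 J.
Q = 0 for an adiabatic process, so W = −ΔU = 6040 J.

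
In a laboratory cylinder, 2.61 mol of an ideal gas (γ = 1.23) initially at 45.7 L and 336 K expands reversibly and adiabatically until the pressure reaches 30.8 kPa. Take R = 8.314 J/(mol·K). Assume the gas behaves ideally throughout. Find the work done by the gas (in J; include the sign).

P₁ = nRT₁/V₁ = 2.61×8.314×336/45.7 = 160 kPa.
Adiabatic: T₂/T₁ = (P₂/P₁)^((γ−1)/γ) ⇒ T₂ = 336×(0.193)^0.187 = 247 K; V₂ = 174 L.
ΔU = nCvΔT = 2.61×36.1×(247−336) = -8390 J.
Q = 0 for an adiabatic process, so W = −ΔU = 8390 J.

8390 J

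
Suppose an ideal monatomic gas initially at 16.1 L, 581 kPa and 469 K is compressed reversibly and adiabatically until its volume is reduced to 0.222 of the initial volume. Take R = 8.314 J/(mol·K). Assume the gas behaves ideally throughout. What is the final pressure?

7140 kPa

Adiabatic: TV^(γ−1) = const ⇒ T₂ = 469×(4.50)^0.667 = 1280 K; PV^γ = const ⇒ P₂ = 7140 kPa.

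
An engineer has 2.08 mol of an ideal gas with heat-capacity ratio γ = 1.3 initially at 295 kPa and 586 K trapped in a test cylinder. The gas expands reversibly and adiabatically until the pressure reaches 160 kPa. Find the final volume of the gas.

55.0 L

V₁ = nRT₁/P₁ = 2.08×8.314×586/295 = 34.4 L.
Adiabatic: T₂/T₁ = (P₂/P₁)^((γ−1)/γ) ⇒ T₂ = 586×(0.542)^0.231 = 509 K; V₂ = 55.0 L.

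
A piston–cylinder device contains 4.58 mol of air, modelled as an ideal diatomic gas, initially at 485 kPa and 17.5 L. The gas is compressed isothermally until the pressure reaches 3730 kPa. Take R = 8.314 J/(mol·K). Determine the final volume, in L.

2.28 L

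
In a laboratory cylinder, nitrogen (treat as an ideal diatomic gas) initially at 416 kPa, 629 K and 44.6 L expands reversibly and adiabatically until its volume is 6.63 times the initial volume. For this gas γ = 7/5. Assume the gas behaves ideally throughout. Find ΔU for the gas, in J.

n = P₁V₁/(RT₁) = 416×44.6/(8.314×629) = 3.55 mol.
Adiabatic: TV^(γ−1) = const ⇒ T₂ = 629×(0.151)^0.400 = 295 K; PV^γ = const ⇒ P₂ = 29.4 kPa.
For an ideal gas ΔU = nCvΔT with Cv = (5/2)R = 20.8 J/(mol·K).
ΔU = 3.55×20.8×(295−629) = -24600 J.

-24600 J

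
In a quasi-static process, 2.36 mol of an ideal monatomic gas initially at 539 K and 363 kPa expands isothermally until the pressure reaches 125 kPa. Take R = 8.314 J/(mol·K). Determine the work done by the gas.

11300 J

V₁ = nRT₁/P₁ = 2.36×8.314×539/363 = 29.1 L.
Isothermal: T stays 539 K; PV = const ⇒ V₂ = 84.6 L, P₂ = 125 kPa.
W = nRT ln(V₂/V₁) = 2.36×8.314×539×ln(2.90) = 11300 J.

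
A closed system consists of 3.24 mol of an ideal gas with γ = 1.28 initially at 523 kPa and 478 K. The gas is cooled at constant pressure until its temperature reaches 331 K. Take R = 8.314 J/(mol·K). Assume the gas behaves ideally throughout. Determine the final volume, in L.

V₁ = nRT₁/P₁ = 3.24×8.314×478/523 = 24.6 L.
Isobaric: P stays 523 kPa; V/T = const ⇒ T₂ = 331 K, V₂ = 17.0 L.

17.0 L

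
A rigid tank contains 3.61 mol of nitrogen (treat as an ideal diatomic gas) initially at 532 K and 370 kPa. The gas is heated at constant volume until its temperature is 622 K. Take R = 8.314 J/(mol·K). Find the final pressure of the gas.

V₁ = nRT₁/P₁ = 3.61×8.314×532/370 = 43.2 L.
Isochoric: V stays 43.2 L; P/T = const ⇒ T₂ = 622 K, P₂ = 433 kPa.

433 kPa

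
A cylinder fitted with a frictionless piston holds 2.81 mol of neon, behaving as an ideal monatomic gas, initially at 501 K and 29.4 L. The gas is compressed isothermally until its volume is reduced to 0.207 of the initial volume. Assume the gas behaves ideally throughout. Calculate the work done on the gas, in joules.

18400 J

P₁ = nRT₁/V₁ = 2.81×8.314×501/29.4 = 398 kPa.
Isothermal: T stays 501 K; PV = const ⇒ V₂ = 6.09 L, P₂ = 1920 kPa.
W = nRT ln(V₂/V₁) = 2.81×8.314×501×ln(0.207) = -18400 J.
Work done on the gas = −W_by = 18400 J.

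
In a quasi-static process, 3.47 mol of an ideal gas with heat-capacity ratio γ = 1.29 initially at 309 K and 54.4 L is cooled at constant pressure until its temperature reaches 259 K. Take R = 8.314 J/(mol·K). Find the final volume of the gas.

P₁ = nRT₁/V₁ = 3.47×8.314×309/54.4 = 164 kPa.
Isobaric: P stays 164 kPa; V/T = const ⇒ T₂ = 259 K, V₂ = 45.6 L.

45.6 L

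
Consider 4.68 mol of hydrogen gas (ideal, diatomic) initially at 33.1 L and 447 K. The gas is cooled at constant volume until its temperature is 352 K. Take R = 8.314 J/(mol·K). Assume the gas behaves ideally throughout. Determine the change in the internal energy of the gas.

P₁ = nRT₁/V₁ = 4.68×8.314×447/33.1 = 525 kPa.
Isochoric: V stays 33.1 L; P/T = const ⇒ T₂ = 352 K, P₂ = 414 kPa.
For an ideal gas ΔU = nCvΔT with Cv = (5/2)R = 20.8 J/(mol·K).
ΔU = 4.68×20.8×(352−447) = -9240 J.

-9240 J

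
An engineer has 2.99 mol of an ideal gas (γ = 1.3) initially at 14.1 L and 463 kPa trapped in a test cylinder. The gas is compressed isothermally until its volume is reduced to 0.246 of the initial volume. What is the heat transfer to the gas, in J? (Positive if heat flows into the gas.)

T₁ = P₁V₁/(nR) = 463×14.1/(2.99×8.314) = 263 K.
Isothermal: T stays 263 K; PV = const ⇒ V₂ = 3.47 L, P₂ = 1880 kPa.
ΔU = 0 (ideal gas, T constant).
W = nRT ln(V₂/V₁) = 2.99×8.314×263×ln(0.246) = -9160 J.
Q = ΔU + W = -9160 J.

-9160 J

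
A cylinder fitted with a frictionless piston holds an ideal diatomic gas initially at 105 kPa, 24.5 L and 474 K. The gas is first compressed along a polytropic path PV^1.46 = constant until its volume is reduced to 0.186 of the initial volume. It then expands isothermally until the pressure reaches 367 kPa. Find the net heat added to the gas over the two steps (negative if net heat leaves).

n = P₁V₁/(RT₁) = 105×24.5/(8.314×474) = 0.653 mol.
Step 1 — Polytropic n=1.46: T₂ = T₁(V₁/V₂)^(n−1) = 474×(5.38)^0.46 = 1030 K; P₂ = P₁(V₁/V₂)^n = 1220 kPa.
W = (P₁V₁−P₂V₂)/(n−1) = (105×24.5−1220×4.56)/0.46 = -6530 J.
ΔU = nCvΔT = 0.653×20.8×(1030−474) = 7510 J.
Q = ΔU + W = 980 J.
State after step 1: P = 1220 kPa, V = 4.56 L, T = 1030 K.
Step 2 — Isothermal: T stays 1030 K; PV = const ⇒ V₂ = 15.2 L, P₂ = 367 kPa.
ΔU = 0 (ideal gas, T constant).
W = nRT ln(V₂/V₁) = 0.653×8.314×1030×ln(3.33) = 6720 J.
Q = ΔU + W = 6720 J.
Net over both steps: W = 185 J, Q = 7700 J, ΔU = 7510 J.

7700 J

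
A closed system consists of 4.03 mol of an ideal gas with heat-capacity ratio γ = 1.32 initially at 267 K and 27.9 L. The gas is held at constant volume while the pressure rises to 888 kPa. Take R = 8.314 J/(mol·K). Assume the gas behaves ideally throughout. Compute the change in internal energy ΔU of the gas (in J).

49500 J

P₁ = nRT₁/V₁ = 4.03×8.314×267/27.9 = 321 kPa.
Isochoric: V stays 27.9 L; P/T = const ⇒ T₂ = 739 K, P₂ = 888 kPa.
For an ideal gas ΔU = nCvΔT with Cv = R/(γ−1) = 26.0 J/(mol·K).
ΔU = 4.03×26.0×(739−267) = 49500 J.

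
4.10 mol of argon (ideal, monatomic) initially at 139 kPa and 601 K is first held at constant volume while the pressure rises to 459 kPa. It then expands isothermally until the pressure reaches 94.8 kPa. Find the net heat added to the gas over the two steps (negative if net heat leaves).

177000 J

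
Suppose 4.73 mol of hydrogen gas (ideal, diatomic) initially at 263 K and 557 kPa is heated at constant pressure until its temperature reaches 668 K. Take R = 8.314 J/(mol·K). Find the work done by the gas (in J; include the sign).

15900 J

V₁ = nRT₁/P₁ = 4.73×8.314×263/557 = 18.6 L.
Isobaric: P stays 557 kPa; V/T = const ⇒ T₂ = 668 K, V₂ = 47.2 L.
W = PΔV = 557×(47.2−18.6) kPa·L = 15900 J.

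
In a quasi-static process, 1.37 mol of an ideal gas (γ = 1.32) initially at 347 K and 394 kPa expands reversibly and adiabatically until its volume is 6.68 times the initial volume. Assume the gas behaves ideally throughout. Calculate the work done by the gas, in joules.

5620 J

V₁ = nRT₁/P₁ = 1.37×8.314×347/394 = 10.0 L.
Adiabatic: TV^(γ−1) = const ⇒ T₂ = 347×(0.150)^0.320 = 189 K; PV^γ = const ⇒ P₂ = 32.1 kPa.
ΔU = nCvΔT = 1.37×26.0×(189−347) = -5620 J.
Q = 0 for an adiabatic process, so W = −ΔU = 5620 J.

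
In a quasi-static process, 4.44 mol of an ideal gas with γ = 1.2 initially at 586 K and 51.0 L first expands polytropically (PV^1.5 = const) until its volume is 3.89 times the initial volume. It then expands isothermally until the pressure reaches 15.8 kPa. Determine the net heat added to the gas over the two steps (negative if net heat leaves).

P₁ = nRT₁/V₁ = 4.44×8.314×586/51.0 = 424 kPa.
Step 1 — Polytropic n=1.5: T₂ = T₁(V₁/V₂)^(n−1) = 586×(0.257)^0.50 = 297 K; P₂ = P₁(V₁/V₂)^n = 55.3 kPa.
W = (P₁V₁−P₂V₂)/(n−1) = (424×51.0−55.3×198)/0.50 = 21300 J.
ΔU = nCvΔT = 4.44×41.6×(297−586) = -53300 J.
Q = ΔU + W = -32000 J.
State after step 1: P = 55.3 kPa, V = 198 L, T = 297 K.
Step 2 — Isothermal: T stays 297 K; PV = const ⇒ V₂ = 694 L, P₂ = 15.8 kPa.
ΔU = 0 (ideal gas, T constant).
W = nRT ln(V₂/V₁) = 4.44×8.314×297×ln(3.50) = 13700 J.
Q = ΔU + W = 13700 J.
Net over both steps: W = 35100 J, Q = -18300 J, ΔU = -53300 J.

-18300 J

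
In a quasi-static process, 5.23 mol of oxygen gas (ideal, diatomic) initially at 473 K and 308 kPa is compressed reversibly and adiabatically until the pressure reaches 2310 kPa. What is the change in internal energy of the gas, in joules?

V₁ = nRT₁/P₁ = 5.23×8.314×473/308 = 66.8 L.
Adiabatic: T₂/T₁ = (P₂/P₁)^((γ−1)/γ) ⇒ T₂ = 473×(7.50)^0.286 = 841 K; V₂ = 15.8 L.
For an ideal gas ΔU = nCvΔT with Cv = (5/2)R = 20.8 J/(mol·K).
ΔU = 5.23×20.8×(841−473) = 40000 J.

40000 J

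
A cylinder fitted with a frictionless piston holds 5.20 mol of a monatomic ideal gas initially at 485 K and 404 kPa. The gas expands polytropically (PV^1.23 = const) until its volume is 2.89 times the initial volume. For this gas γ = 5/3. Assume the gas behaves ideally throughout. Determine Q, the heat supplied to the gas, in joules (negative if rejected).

V₁ = nRT₁/P₁ = 5.20×8.314×485/404 = 51.9 L.
Polytropic n=1.23: T₂ = T₁(V₁/V₂)^(n−1) = 485×(0.346)^0.23 = 380 K; P₂ = P₁(V₁/V₂)^n = 110 kPa.
W = (P₁V₁−P₂V₂)/(n−1) = (404×51.9−110×150)/0.23 = 19700 J.
ΔU = nCvΔT = 5.20×12.5×(380−485) = -6810 J.
Q = ΔU + W = 12900 J.

12900 J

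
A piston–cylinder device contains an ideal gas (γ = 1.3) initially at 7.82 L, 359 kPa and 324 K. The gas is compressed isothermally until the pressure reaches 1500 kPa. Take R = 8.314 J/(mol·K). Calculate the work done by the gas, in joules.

-4010 J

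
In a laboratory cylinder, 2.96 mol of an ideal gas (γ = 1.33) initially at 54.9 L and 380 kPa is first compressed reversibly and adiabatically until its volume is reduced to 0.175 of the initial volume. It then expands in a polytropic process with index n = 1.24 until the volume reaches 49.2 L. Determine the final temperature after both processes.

T₁ = P₁V₁/(nR) = 380×54.9/(2.96×8.314) = 848 K.
Step 1 — Adiabatic: TV^(γ−1) = const ⇒ T₂ = 848×(5.71)^0.330 = 1510 K; PV^γ = const ⇒ P₂ = 3860 kPa.
ΔU = nCvΔT = 2.96×25.2×(1510−848) = 49100 J.
Q = 0 for an adiabatic process, so W = −ΔU = -49100 J.
State after step 1: P = 3860 kPa, V = 9.61 L, T = 1510 K.
Step 2 — Polytropic n=1.24: T₂ = T₁(V₁/V₂)^(n−1) = 1510×(0.195)^0.24 = 1020 K; P₂ = P₁(V₁/V₂)^n = 509 kPa.
W = (P₁V₁−P₂V₂)/(n−1) = (3860×9.61−509×49.2)/0.24 = 50100 J.
ΔU = nCvΔT = 2.96×25.2×(1020−1510) = -36400 J.
Q = ΔU + W = 13700 J.
Net over both steps: W = 957 J, Q = 13700 J, ΔU = 12700 J.

1020 K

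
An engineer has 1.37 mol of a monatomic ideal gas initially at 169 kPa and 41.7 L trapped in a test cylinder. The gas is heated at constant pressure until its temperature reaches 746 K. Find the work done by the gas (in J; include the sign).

T₁ = P₁V₁/(nR) = 169×41.7/(1.37×8.314) = 619 K.
Isobaric: P stays 169 kPa; V/T = const ⇒ T₂ = 746 K, V₂ = 50.3 L.
W = PΔV = 169×(50.3−41.7) kPa·L = 1450 J.

1450 J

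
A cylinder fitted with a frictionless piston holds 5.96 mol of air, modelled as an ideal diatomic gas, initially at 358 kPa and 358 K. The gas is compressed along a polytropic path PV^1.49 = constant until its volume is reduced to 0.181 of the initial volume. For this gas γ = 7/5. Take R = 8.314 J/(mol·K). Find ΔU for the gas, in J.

58100 J

V₁ = nRT₁/P₁ = 5.96×8.314×358/358 = 49.6 L.
Polytropic n=1.49: T₂ = T₁(V₁/V₂)^(n−1) = 358×(5.52)^0.49 = 827 K; P₂ = P₁(V₁/V₂)^n = 4570 kPa.
For an ideal gas ΔU = nCvΔT with Cv = (5/2)R = 20.8 J/(mol·K).
ΔU = 5.96×20.8×(827−358) = 58100 J.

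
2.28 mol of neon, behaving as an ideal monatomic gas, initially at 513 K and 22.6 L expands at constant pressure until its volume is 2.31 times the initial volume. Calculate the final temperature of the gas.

1190 K

P₁ = nRT₁/V₁ = 2.28×8.314×513/22.6 = 430 kPa.
Isobaric: P stays 430 kPa; V/T = const ⇒ T₂ = 1190 K, V₂ = 52.2 L.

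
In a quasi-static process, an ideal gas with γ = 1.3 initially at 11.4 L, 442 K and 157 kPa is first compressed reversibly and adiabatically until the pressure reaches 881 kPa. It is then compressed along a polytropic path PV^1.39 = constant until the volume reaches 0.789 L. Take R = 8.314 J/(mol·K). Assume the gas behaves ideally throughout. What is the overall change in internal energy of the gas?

9040 J

n = P₁V₁/(RT₁) = 157×11.4/(8.314×442) = 0.487 mol.
Step 1 — Adiabatic: T₂/T₁ = (P₂/P₁)^((γ−1)/γ) ⇒ T₂ = 442×(5.61)^0.231 = 658 K; V₂ = 3.02 L.
ΔU = nCvΔT = 0.487×27.7×(658−442) = 2920 J.
Q = 0 for an adiabatic process, so W = −ΔU = -2920 J.
State after step 1: P = 881 kPa, V = 3.02 L, T = 658 K.
Step 2 — Polytropic n=1.39: T₂ = T₁(V₁/V₂)^(n−1) = 658×(3.83)^0.39 = 1110 K; P₂ = P₁(V₁/V₂)^n = 5700 kPa.
W = (P₁V₁−P₂V₂)/(n−1) = (881×3.02−5700×0.789)/0.39 = -4710 J.
ΔU = nCvΔT = 0.487×27.7×(1110−658) = 6120 J.
Q = ΔU + W = 1410 J.
Net over both steps: W = -7620 J, Q = 1410 J, ΔU = 9040 J.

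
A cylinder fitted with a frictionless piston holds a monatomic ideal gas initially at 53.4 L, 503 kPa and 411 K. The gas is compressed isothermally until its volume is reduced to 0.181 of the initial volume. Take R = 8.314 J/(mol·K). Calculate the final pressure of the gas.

2780 kPa

Isothermal: T stays 411 K; PV = const ⇒ V₂ = 9.67 L, P₂ = 2780 kPa.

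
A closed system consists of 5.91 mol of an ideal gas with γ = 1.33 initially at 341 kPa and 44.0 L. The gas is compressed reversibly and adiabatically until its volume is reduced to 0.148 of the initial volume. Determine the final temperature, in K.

574 K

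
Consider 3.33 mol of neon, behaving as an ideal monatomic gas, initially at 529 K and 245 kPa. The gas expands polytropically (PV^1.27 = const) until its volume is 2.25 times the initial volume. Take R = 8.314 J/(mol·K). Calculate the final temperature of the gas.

425 K

V₁ = nRT₁/P₁ = 3.33×8.314×529/245 = 59.8 L.
Polytropic n=1.27: T₂ = T₁(V₁/V₂)^(n−1) = 529×(0.444)^0.27 = 425 K; P₂ = P₁(V₁/V₂)^n = 87.5 kPa.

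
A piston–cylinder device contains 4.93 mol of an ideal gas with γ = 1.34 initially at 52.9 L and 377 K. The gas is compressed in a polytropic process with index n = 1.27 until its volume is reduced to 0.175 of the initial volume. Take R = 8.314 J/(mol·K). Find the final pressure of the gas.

2670 kPa

P₁ = nRT₁/V₁ = 4.93×8.314×377/52.9 = 292 kPa.
Polytropic n=1.27: T₂ = T₁(V₁/V₂)^(n−1) = 377×(5.71)^0.27 = 604 K; P₂ = P₁(V₁/V₂)^n = 2670 kPa.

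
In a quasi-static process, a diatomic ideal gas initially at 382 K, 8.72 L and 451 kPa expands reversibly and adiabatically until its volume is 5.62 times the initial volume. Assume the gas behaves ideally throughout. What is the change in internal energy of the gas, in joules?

-4900 J

n = P₁V₁/(RT₁) = 451×8.72/(8.314×382) = 1.24 mol.
Adiabatic: TV^(γ−1) = const ⇒ T₂ = 382×(0.178)^0.400 = 192 K; PV^γ = const ⇒ P₂ = 40.2 kPa.
For an ideal gas ΔU = nCvΔT with Cv = (5/2)R = 20.8 J/(mol·K).
ΔU = 1.24×20.8×(192−382) = -4900 J.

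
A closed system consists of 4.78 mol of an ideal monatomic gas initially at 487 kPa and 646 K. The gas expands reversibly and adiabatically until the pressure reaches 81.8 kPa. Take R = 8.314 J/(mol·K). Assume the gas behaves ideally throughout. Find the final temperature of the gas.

V₁ = nRT₁/P₁ = 4.78×8.314×646/487 = 52.7 L.
Adiabatic: T₂/T₁ = (P₂/P₁)^((γ−1)/γ) ⇒ T₂ = 646×(0.168)^0.400 = 316 K; V₂ = 154 L.

316 K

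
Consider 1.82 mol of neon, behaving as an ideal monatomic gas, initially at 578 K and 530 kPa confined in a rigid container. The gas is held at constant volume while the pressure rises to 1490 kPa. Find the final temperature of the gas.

V₁ = nRT₁/P₁ = 1.82×8.314×578/530 = 16.5 L.
Isochoric: V stays 16.5 L; P/T = const ⇒ T₂ = 1620 K, P₂ = 1490 kPa.

1620 K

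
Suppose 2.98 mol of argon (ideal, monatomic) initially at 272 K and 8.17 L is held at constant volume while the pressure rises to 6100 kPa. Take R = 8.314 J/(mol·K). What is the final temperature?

2010 K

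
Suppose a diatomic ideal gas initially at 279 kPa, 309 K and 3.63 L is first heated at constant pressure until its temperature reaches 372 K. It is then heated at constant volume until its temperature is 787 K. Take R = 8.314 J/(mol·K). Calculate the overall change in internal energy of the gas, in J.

n = P₁V₁/(RT₁) = 279×3.63/(8.314×309) = 0.394 mol.
Step 1 — Isobaric: P stays 279 kPa; V/T = const ⇒ T₂ = 372 K, V₂ = 4.37 L.
W = PΔV = 279×(4.37−3.63) kPa·L = 206 J.
ΔU = nCvΔT = 0.394×20.8×(372−309) = 516 J.
Q = ΔU + W = nCpΔT = 723 J.
State after step 1: P = 279 kPa, V = 4.37 L, T = 372 K.
Step 2 — Isochoric: V stays 4.37 L; P/T = const ⇒ T₂ = 787 K, P₂ = 590 kPa.
W = 0 (no volume change).
ΔU = nCvΔT = 0.394×20.8×(787−372) = 3400 J.
Q = ΔU = 3400 J.
Net over both steps: W = 206 J, Q = 4120 J, ΔU = 3920 J.

3920 J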